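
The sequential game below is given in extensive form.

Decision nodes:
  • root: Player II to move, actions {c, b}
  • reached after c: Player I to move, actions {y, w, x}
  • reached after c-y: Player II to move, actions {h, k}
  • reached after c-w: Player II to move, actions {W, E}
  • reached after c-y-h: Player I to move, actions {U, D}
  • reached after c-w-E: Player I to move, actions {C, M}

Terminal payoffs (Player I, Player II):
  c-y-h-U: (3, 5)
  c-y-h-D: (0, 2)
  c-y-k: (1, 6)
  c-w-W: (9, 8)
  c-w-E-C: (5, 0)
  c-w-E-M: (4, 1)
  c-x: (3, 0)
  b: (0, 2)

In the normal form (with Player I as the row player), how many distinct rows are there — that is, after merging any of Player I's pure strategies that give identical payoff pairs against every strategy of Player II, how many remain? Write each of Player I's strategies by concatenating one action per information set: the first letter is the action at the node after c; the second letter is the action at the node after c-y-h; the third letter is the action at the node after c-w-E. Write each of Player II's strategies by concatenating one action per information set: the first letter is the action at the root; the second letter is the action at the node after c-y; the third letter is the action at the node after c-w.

5

Player I has 12 pure strategies: yUC, yUM, yDC, yDM, wUC, wUM, wDC, wDM, xUC, xUM, xDC, xDM. Columns: chW, chE, ckW, ckE, bhW, bhE, bkW, bkE.
{yUC, yUM} → row (3,5) (3,5) (1,6) (1,6) (0,2) (0,2) (0,2) (0,2)
{yDC, yDM} → row (0,2) (0,2) (1,6) (1,6) (0,2) (0,2) (0,2) (0,2)
{wUC, wDC} → row (9,8) (5,0) (9,8) (5,0) (0,2) (0,2) (0,2) (0,2)
{wUM, wDM} → row (9,8) (4,1) (9,8) (4,1) (0,2) (0,2) (0,2) (0,2)
{xUC, xUM, xDC, xDM} → row (3,0) (3,0) (3,0) (3,0) (0,2) (0,2) (0,2) (0,2)
That's 5 distinct rows out of 12 strategies.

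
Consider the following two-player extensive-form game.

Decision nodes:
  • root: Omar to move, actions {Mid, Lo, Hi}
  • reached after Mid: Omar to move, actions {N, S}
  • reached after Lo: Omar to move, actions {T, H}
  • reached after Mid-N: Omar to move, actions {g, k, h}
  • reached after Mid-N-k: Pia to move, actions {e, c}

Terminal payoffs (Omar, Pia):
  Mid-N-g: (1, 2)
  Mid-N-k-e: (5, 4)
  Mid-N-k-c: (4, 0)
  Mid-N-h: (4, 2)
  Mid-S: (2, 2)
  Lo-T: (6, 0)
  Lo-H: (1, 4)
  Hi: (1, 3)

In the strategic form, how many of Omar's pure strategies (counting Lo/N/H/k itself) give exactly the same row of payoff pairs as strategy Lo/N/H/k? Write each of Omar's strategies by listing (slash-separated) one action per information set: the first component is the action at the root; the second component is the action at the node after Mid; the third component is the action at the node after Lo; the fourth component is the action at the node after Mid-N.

Row for Lo/N/H/k (columns e, c): (1,4) (1,4).
Under Lo/N/H/k, Omar's choice at the node after Mid and at the node after Mid-N can never be reached regardless of what Pia does, so varying those choices leaves every outcome unchanged.
Holding the reachable choices fixed and varying the unreachable ones freely already gives 2 × 3 = 6 equivalent strategies.
No other strategy reproduces this row, so those 6 are the full class: Lo/N/H/g, Lo/N/H/k, Lo/N/H/h, Lo/S/H/g, Lo/S/H/k, Lo/S/H/h.

6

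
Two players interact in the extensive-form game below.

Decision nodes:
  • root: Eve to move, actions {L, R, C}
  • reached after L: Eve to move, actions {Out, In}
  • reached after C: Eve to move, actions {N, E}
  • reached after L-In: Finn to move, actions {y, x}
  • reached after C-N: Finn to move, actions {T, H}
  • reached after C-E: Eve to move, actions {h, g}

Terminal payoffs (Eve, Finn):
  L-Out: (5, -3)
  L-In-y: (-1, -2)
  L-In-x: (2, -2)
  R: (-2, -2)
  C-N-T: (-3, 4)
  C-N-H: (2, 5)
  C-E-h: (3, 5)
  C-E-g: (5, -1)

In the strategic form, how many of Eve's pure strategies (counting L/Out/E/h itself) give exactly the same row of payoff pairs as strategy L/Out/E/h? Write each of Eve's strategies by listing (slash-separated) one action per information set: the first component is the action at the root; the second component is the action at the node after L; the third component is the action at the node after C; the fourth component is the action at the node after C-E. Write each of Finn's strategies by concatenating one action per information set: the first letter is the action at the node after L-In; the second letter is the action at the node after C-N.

4

Row for L/Out/E/h (columns yT, yH, xT, xH): (5,-3) (5,-3) (5,-3) (5,-3).
Under L/Out/E/h, Eve's choice at the node after C and at the node after C-E can never be reached regardless of what Finn does, so varying those choices leaves every outcome unchanged.
Holding the reachable choices fixed and varying the unreachable ones freely already gives 2 × 2 = 4 equivalent strategies.
No other strategy reproduces this row, so those 4 are the full class: L/Out/N/h, L/Out/N/g, L/Out/E/h, L/Out/E/g.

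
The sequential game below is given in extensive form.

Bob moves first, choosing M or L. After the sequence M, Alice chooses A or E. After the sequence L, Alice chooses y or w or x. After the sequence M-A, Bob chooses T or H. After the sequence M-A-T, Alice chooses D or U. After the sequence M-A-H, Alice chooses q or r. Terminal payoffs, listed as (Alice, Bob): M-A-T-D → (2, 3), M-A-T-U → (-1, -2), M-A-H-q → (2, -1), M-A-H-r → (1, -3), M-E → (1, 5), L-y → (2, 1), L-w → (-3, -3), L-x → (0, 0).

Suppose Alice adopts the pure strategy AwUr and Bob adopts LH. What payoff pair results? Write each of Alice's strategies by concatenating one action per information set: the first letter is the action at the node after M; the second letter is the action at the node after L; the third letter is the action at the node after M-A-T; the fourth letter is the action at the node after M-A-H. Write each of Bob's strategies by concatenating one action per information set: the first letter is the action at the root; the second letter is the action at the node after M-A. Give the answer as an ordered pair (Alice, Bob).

Trace the play path from the root:
  Bob plays L
  Alice plays w at [L]
→ terminal payoff (-3, -3).
(Alice's choice at the node after M is never reached on this path, so it doesn't affect the outcome.)

(-3, -3)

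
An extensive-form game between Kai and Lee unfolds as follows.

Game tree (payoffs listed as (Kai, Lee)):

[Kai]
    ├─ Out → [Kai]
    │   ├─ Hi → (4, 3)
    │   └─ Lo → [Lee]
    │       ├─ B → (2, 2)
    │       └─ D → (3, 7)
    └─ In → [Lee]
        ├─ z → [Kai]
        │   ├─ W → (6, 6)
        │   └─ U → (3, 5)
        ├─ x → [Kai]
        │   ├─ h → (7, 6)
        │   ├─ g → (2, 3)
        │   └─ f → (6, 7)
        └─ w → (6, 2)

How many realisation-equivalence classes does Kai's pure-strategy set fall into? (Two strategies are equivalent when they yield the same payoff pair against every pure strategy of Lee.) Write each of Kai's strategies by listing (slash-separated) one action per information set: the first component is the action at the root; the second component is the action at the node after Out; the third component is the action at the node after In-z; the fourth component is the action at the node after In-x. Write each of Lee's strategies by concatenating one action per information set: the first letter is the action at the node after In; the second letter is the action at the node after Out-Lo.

8

Kai has 24 pure strategies: Out/Hi/W/h, Out/Hi/W/g, Out/Hi/W/f, Out/Hi/U/h, Out/Hi/U/g, Out/Hi/U/f, Out/Lo/W/h, Out/Lo/W/g, Out/Lo/W/f, Out/Lo/U/h, Out/Lo/U/g, Out/Lo/U/f, In/Hi/W/h, In/Hi/W/g, In/Hi/W/f, In/Hi/U/h, In/Hi/U/g, In/Hi/U/f, In/Lo/W/h, In/Lo/W/g, In/Lo/W/f, In/Lo/U/h, In/Lo/U/g, In/Lo/U/f. Columns: zB, zD, xB, xD, wB, wD.
{Out/Hi/W/h, Out/Hi/W/g, Out/Hi/W/f, Out/Hi/U/h, Out/Hi/U/g, Out/Hi/U/f} → row (4,3) (4,3) (4,3) (4,3) (4,3) (4,3)
{Out/Lo/W/h, Out/Lo/W/g, Out/Lo/W/f, Out/Lo/U/h, Out/Lo/U/g, Out/Lo/U/f} → row (2,2) (3,7) (2,2) (3,7) (2,2) (3,7)
{In/Hi/W/h, In/Lo/W/h} → row (6,6) (6,6) (7,6) (7,6) (6,2) (6,2)
{In/Hi/W/g, In/Lo/W/g} → row (6,6) (6,6) (2,3) (2,3) (6,2) (6,2)
{In/Hi/W/f, In/Lo/W/f} → row (6,6) (6,6) (6,7) (6,7) (6,2) (6,2)
{In/Hi/U/h, In/Lo/U/h} → row (3,5) (3,5) (7,6) (7,6) (6,2) (6,2)
{In/Hi/U/g, In/Lo/U/g} → row (3,5) (3,5) (2,3) (2,3) (6,2) (6,2)
{In/Hi/U/f, In/Lo/U/f} → row (3,5) (3,5) (6,7) (6,7) (6,2) (6,2)
That's 8 distinct rows out of 24 strategies.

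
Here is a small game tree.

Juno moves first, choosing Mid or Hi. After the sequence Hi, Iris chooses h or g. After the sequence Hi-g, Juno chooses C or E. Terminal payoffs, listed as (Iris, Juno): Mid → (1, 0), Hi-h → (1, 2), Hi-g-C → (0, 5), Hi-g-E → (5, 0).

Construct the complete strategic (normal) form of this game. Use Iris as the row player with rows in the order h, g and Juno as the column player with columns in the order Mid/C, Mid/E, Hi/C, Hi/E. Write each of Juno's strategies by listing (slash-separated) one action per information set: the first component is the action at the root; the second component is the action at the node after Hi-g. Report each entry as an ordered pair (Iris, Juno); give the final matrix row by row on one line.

        Mid/C    Mid/E     Hi/C     Hi/E
   h    (1,0)    (1,0)    (1,2)    (1,2)
   g    (1,0)    (1,0)    (0,5)    (5,0)

h: (1,0) (1,0) (1,2) (1,2) | g: (1,0) (1,0) (0,5) (5,0)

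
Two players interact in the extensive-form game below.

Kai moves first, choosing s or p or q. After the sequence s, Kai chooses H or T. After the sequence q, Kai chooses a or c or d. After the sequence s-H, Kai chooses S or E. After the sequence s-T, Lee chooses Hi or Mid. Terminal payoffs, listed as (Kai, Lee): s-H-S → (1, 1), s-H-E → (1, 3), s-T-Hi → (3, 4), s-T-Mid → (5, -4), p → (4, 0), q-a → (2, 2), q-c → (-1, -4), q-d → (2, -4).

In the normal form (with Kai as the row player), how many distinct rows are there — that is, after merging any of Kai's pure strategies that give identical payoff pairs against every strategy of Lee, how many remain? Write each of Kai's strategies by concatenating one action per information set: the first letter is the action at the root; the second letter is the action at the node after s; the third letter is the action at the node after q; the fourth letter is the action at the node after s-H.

Kai has 36 pure strategies: sHaS, sHaE, sHcS, sHcE, sHdS, sHdE, sTaS, sTaE, sTcS, sTcE, sTdS, sTdE, pHaS, pHaE, pHcS, pHcE, pHdS, pHdE, pTaS, pTaE, pTcS, pTcE, pTdS, pTdE, qHaS, qHaE, qHcS, qHcE, qHdS, qHdE, qTaS, qTaE, qTcS, qTcE, qTdS, qTdE. Columns: Hi, Mid.
{sHaS, sHcS, sHdS} → row (1,1) (1,1)
{sHaE, sHcE, sHdE} → row (1,3) (1,3)
{sTaS, sTaE, sTcS, sTcE, sTdS, sTdE} → row (3,4) (5,-4)
{pHaS, pHaE, pHcS, pHcE, pHdS, pHdE, pTaS, pTaE, pTcS, pTcE, pTdS, pTdE} → row (4,0) (4,0)
{qHaS, qHaE, qTaS, qTaE} → row (2,2) (2,2)
{qHcS, qHcE, qTcS, qTcE} → row (-1,-4) (-1,-4)
{qHdS, qHdE, qTdS, qTdE} → row (2,-4) (2,-4)
That's 7 distinct rows out of 36 strategies.

7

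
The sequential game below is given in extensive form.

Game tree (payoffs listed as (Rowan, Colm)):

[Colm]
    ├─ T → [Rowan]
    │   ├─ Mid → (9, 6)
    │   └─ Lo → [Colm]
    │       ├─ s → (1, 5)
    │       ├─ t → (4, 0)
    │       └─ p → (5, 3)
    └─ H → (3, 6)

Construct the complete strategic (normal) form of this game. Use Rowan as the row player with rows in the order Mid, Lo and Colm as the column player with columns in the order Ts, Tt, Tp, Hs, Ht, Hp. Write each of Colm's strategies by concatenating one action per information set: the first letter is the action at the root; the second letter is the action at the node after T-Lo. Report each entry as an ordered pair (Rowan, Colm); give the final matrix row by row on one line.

Mid: (9,6) (9,6) (9,6) (3,6) (3,6) (3,6) | Lo: (1,5) (4,0) (5,3) (3,6) (3,6) (3,6)

           Ts       Tt       Tp       Hs       Ht       Hp
 Mid    (9,6)    (9,6)    (9,6)    (3,6)    (3,6)    (3,6)
  Lo    (1,5)    (4,0)    (5,3)    (3,6)    (3,6)    (3,6)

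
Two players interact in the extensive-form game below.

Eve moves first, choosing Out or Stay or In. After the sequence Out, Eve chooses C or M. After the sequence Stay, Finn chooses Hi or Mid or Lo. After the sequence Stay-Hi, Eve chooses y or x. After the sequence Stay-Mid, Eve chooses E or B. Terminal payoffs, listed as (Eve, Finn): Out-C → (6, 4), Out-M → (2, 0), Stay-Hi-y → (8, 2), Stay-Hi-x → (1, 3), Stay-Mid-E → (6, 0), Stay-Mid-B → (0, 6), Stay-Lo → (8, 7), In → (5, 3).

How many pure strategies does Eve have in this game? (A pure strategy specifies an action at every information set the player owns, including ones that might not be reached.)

24

Eve owns the root with actions {Out, Stay, In} — three choices.
Eve owns the node after Out with actions {C, M} — two choices.
Eve owns the node after Stay-Hi with actions {y, x} — two choices.
Eve owns the node after Stay-Mid with actions {E, B} — two choices.
A pure strategy fixes one action at each information set independently, so the count is the product 3 × 2 × 2 × 2 = 24.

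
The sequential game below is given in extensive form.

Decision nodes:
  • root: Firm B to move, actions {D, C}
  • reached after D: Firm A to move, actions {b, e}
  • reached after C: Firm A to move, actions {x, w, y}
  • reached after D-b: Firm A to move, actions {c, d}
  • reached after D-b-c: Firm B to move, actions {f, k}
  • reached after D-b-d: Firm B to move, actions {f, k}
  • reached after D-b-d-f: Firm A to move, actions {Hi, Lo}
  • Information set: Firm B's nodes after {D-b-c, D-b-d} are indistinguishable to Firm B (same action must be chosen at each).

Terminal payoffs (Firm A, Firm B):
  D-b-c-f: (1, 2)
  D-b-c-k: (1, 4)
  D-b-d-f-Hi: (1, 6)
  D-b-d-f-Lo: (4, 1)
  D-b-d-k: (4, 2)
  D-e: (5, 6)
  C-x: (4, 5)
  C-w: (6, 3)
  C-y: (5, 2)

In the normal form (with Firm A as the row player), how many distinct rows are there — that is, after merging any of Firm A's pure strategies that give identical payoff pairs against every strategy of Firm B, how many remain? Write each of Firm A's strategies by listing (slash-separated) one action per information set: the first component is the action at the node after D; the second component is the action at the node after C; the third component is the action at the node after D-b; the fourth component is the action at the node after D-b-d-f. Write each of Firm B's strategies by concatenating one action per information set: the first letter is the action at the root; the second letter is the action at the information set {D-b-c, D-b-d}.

Firm A has 24 pure strategies: b/x/c/Hi, b/x/c/Lo, b/x/d/Hi, b/x/d/Lo, b/w/c/Hi, b/w/c/Lo, b/w/d/Hi, b/w/d/Lo, b/y/c/Hi, b/y/c/Lo, b/y/d/Hi, b/y/d/Lo, e/x/c/Hi, e/x/c/Lo, e/x/d/Hi, e/x/d/Lo, e/w/c/Hi, e/w/c/Lo, e/w/d/Hi, e/w/d/Lo, e/y/c/Hi, e/y/c/Lo, e/y/d/Hi, e/y/d/Lo. Columns: Df, Dk, Cf, Ck.
{b/x/c/Hi, b/x/c/Lo} → row (1,2) (1,4) (4,5) (4,5)
{b/x/d/Hi} → row (1,6) (4,2) (4,5) (4,5)
{b/x/d/Lo} → row (4,1) (4,2) (4,5) (4,5)
{b/w/c/Hi, b/w/c/Lo} → row (1,2) (1,4) (6,3) (6,3)
{b/w/d/Hi} → row (1,6) (4,2) (6,3) (6,3)
{b/w/d/Lo} → row (4,1) (4,2) (6,3) (6,3)
{b/y/c/Hi, b/y/c/Lo} → row (1,2) (1,4) (5,2) (5,2)
{b/y/d/Hi} → row (1,6) (4,2) (5,2) (5,2)
{b/y/d/Lo} → row (4,1) (4,2) (5,2) (5,2)
{e/x/c/Hi, e/x/c/Lo, e/x/d/Hi, e/x/d/Lo} → row (5,6) (5,6) (4,5) (4,5)
{e/w/c/Hi, e/w/c/Lo, e/w/d/Hi, e/w/d/Lo} → row (5,6) (5,6) (6,3) (6,3)
{e/y/c/Hi, e/y/c/Lo, e/y/d/Hi, e/y/d/Lo} → row (5,6) (5,6) (5,2) (5,2)
That's 12 distinct rows out of 24 strategies.

12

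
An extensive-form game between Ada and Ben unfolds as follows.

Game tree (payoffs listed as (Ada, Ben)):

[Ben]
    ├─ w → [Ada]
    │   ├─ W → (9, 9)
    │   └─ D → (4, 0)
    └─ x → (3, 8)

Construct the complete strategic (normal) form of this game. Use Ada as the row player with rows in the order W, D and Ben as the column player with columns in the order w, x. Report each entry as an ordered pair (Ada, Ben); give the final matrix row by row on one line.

W: (9,9) (3,8) | D: (4,0) (3,8)

Row W: w→(9,9), x→(3,8)
Row D: w→(4,0), x→(3,8)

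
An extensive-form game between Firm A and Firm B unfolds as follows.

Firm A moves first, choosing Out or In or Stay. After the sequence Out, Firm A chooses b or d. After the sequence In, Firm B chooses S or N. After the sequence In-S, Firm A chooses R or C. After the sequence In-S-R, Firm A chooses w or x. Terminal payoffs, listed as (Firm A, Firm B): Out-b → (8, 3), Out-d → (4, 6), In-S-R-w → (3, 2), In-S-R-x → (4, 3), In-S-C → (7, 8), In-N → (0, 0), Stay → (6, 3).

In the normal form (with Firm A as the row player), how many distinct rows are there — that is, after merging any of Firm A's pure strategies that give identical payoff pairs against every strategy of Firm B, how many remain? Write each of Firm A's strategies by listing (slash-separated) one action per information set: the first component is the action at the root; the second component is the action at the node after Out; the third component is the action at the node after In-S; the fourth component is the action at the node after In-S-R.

Firm A has 24 pure strategies: Out/b/R/w, Out/b/R/x, Out/b/C/w, Out/b/C/x, Out/d/R/w, Out/d/R/x, Out/d/C/w, Out/d/C/x, In/b/R/w, In/b/R/x, In/b/C/w, In/b/C/x, In/d/R/w, In/d/R/x, In/d/C/w, In/d/C/x, Stay/b/R/w, Stay/b/R/x, Stay/b/C/w, Stay/b/C/x, Stay/d/R/w, Stay/d/R/x, Stay/d/C/w, Stay/d/C/x. Columns: S, N.
{Out/b/R/w, Out/b/R/x, Out/b/C/w, Out/b/C/x} → row (8,3) (8,3)
{Out/d/R/w, Out/d/R/x, Out/d/C/w, Out/d/C/x} → row (4,6) (4,6)
{In/b/R/w, In/d/R/w} → row (3,2) (0,0)
{In/b/R/x, In/d/R/x} → row (4,3) (0,0)
{In/b/C/w, In/b/C/x, In/d/C/w, In/d/C/x} → row (7,8) (0,0)
{Stay/b/R/w, Stay/b/R/x, Stay/b/C/w, Stay/b/C/x, Stay/d/R/w, Stay/d/R/x, Stay/d/C/w, Stay/d/C/x} → row (6,3) (6,3)
That's 6 distinct rows out of 24 strategies.

6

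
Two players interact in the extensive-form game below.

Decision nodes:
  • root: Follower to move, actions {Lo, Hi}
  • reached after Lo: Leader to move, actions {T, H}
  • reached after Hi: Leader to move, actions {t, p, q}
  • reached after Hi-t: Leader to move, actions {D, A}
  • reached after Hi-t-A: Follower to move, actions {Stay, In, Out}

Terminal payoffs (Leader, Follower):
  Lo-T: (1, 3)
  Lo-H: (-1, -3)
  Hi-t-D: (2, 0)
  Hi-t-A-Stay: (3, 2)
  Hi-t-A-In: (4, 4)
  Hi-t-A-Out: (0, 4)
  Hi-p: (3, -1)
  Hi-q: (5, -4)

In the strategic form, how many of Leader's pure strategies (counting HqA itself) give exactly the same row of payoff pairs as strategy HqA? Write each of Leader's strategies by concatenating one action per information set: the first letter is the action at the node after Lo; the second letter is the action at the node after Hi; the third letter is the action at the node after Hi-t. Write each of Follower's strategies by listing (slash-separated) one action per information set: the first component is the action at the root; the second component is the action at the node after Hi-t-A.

2

Row for HqA (columns Lo/Stay, Lo/In, Lo/Out, Hi/Stay, Hi/In, Hi/Out): (-1,-3) (-1,-3) (-1,-3) (5,-4) (5,-4) (5,-4).
Under HqA, Leader's choice at the node after Hi-t can never be reached regardless of what Follower does, so varying those choices leaves every outcome unchanged.
Holding the reachable choices fixed and varying the unreachable one freely already gives 2 equivalent strategies.
No other strategy reproduces this row, so those 2 are the full class: HqD, HqA.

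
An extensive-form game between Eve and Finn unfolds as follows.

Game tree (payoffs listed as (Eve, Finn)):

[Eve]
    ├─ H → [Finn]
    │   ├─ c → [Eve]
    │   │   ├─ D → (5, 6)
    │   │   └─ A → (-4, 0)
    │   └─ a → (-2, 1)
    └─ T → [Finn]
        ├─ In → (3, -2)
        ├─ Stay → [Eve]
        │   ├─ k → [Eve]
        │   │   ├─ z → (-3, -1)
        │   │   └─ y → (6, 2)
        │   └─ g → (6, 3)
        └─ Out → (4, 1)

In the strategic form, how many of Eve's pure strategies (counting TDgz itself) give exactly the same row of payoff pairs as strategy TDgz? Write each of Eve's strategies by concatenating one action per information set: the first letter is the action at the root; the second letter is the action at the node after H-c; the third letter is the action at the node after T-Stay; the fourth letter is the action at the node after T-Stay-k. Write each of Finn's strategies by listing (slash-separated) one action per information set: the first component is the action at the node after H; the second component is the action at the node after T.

Row for TDgz (columns c/In, c/Stay, c/Out, a/In, a/Stay, a/Out): (3,-2) (6,3) (4,1) (3,-2) (6,3) (4,1).
Under TDgz, Eve's choice at the node after H-c and at the node after T-Stay-k can never be reached regardless of what Finn does, so varying those choices leaves every outcome unchanged.
Holding the reachable choices fixed and varying the unreachable ones freely already gives 2 × 2 = 4 equivalent strategies.
No other strategy reproduces this row, so those 4 are the full class: TDgz, TDgy, TAgz, TAgy.

4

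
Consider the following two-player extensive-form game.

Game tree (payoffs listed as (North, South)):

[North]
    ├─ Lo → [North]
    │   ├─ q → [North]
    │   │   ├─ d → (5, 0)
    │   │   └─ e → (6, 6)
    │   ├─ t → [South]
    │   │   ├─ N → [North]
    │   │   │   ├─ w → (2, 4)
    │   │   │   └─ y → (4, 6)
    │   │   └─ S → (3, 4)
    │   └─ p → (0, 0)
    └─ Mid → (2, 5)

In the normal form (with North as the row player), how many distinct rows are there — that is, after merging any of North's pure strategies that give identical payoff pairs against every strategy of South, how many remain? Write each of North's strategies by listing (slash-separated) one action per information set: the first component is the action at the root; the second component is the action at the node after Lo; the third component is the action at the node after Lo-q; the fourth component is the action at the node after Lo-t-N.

North has 24 pure strategies: Lo/q/d/w, Lo/q/d/y, Lo/q/e/w, Lo/q/e/y, Lo/t/d/w, Lo/t/d/y, Lo/t/e/w, Lo/t/e/y, Lo/p/d/w, Lo/p/d/y, Lo/p/e/w, Lo/p/e/y, Mid/q/d/w, Mid/q/d/y, Mid/q/e/w, Mid/q/e/y, Mid/t/d/w, Mid/t/d/y, Mid/t/e/w, Mid/t/e/y, Mid/p/d/w, Mid/p/d/y, Mid/p/e/w, Mid/p/e/y. Columns: N, S.
{Lo/q/d/w, Lo/q/d/y} → row (5,0) (5,0)
{Lo/q/e/w, Lo/q/e/y} → row (6,6) (6,6)
{Lo/t/d/w, Lo/t/e/w} → row (2,4) (3,4)
{Lo/t/d/y, Lo/t/e/y} → row (4,6) (3,4)
{Lo/p/d/w, Lo/p/d/y, Lo/p/e/w, Lo/p/e/y} → row (0,0) (0,0)
{Mid/q/d/w, Mid/q/d/y, Mid/q/e/w, Mid/q/e/y, Mid/t/d/w, Mid/t/d/y, Mid/t/e/w, Mid/t/e/y, Mid/p/d/w, Mid/p/d/y, Mid/p/e/w, Mid/p/e/y} → row (2,5) (2,5)
That's 6 distinct rows out of 24 strategies.

6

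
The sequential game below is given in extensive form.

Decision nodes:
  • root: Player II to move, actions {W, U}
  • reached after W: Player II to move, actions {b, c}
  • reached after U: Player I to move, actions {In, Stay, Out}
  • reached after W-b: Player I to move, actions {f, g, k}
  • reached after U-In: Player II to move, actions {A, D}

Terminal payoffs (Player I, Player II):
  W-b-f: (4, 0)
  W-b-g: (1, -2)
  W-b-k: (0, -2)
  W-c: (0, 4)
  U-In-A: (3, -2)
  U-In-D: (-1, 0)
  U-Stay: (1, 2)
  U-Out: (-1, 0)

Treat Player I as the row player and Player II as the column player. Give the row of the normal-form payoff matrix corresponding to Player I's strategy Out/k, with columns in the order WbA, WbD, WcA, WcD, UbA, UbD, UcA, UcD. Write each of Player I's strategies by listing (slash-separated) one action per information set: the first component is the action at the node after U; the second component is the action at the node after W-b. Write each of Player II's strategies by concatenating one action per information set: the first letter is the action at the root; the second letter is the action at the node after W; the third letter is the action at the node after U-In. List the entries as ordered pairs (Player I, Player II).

(0,-2) (0,-2) (0,4) (0,4) (-1,0) (-1,0) (-1,0) (-1,0)

vs WbA: Player II plays W → Player II plays b at [W] → Player I plays k at [W-b] → (0, -2)
vs WbD: Player II plays W → Player II plays b at [W] → Player I plays k at [W-b] → (0, -2)
vs WcA: Player II plays W → Player II plays c at [W] → (0, 4)
vs WcD: Player II plays W → Player II plays c at [W] → (0, 4)
vs UbA: Player II plays U → Player I plays Out at [U] → (-1, 0)
vs UbD: Player II plays U → Player I plays Out at [U] → (-1, 0)
vs UcA: Player II plays U → Player I plays Out at [U] → (-1, 0)
vs UcD: Player II plays U → Player I plays Out at [U] → (-1, 0)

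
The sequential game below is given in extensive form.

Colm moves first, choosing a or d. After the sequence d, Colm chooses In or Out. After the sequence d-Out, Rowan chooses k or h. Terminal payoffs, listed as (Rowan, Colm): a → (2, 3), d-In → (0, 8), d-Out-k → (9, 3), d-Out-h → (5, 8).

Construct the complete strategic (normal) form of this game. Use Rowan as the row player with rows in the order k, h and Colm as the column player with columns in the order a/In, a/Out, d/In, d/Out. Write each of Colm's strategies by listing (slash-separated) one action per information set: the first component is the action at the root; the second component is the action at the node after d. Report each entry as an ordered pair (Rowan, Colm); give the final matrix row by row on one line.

k: (2,3) (2,3) (0,8) (9,3) | h: (2,3) (2,3) (0,8) (5,8)

         a/In    a/Out     d/In    d/Out
   k    (2,3)    (2,3)    (0,8)    (9,3)
   h    (2,3)    (2,3)    (0,8)    (5,8)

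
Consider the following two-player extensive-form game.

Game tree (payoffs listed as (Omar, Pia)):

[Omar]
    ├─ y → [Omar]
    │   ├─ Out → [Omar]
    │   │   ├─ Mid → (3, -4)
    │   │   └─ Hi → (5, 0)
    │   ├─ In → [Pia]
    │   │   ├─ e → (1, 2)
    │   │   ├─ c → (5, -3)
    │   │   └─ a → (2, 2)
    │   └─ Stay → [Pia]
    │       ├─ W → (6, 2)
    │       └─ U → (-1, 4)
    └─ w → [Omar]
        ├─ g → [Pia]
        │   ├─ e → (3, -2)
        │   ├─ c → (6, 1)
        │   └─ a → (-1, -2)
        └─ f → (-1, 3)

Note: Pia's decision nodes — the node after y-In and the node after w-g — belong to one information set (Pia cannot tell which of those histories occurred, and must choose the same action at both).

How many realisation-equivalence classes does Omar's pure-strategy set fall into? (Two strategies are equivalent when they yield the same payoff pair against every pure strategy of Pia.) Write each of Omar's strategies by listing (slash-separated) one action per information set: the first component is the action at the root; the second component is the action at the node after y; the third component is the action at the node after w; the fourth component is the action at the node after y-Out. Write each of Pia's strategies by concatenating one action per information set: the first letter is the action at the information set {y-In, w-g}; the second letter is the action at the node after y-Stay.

Omar has 24 pure strategies: y/Out/g/Mid, y/Out/g/Hi, y/Out/f/Mid, y/Out/f/Hi, y/In/g/Mid, y/In/g/Hi, y/In/f/Mid, y/In/f/Hi, y/Stay/g/Mid, y/Stay/g/Hi, y/Stay/f/Mid, y/Stay/f/Hi, w/Out/g/Mid, w/Out/g/Hi, w/Out/f/Mid, w/Out/f/Hi, w/In/g/Mid, w/In/g/Hi, w/In/f/Mid, w/In/f/Hi, w/Stay/g/Mid, w/Stay/g/Hi, w/Stay/f/Mid, w/Stay/f/Hi. Columns: eW, eU, cW, cU, aW, aU.
{y/Out/g/Mid, y/Out/f/Mid} → row (3,-4) (3,-4) (3,-4) (3,-4) (3,-4) (3,-4)
{y/Out/g/Hi, y/Out/f/Hi} → row (5,0) (5,0) (5,0) (5,0) (5,0) (5,0)
{y/In/g/Mid, y/In/g/Hi, y/In/f/Mid, y/In/f/Hi} → row (1,2) (1,2) (5,-3) (5,-3) (2,2) (2,2)
{y/Stay/g/Mid, y/Stay/g/Hi, y/Stay/f/Mid, y/Stay/f/Hi} → row (6,2) (-1,4) (6,2) (-1,4) (6,2) (-1,4)
{w/Out/g/Mid, w/Out/g/Hi, w/In/g/Mid, w/In/g/Hi, w/Stay/g/Mid, w/Stay/g/Hi} → row (3,-2) (3,-2) (6,1) (6,1) (-1,-2) (-1,-2)
{w/Out/f/Mid, w/Out/f/Hi, w/In/f/Mid, w/In/f/Hi, w/Stay/f/Mid, w/Stay/f/Hi} → row (-1,3) (-1,3) (-1,3) (-1,3) (-1,3) (-1,3)
That's 6 distinct rows out of 24 strategies.

6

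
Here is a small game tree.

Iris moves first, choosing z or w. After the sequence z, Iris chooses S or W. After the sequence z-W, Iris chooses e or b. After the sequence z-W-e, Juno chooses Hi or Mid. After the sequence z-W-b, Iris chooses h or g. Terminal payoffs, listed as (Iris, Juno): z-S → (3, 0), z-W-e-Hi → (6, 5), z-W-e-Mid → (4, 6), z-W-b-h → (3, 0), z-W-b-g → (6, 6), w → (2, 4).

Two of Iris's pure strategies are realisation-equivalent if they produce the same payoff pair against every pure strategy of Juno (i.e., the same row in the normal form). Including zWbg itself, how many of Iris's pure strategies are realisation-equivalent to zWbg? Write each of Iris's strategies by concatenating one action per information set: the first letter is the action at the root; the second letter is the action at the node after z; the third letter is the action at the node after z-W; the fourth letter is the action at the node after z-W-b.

Row for zWbg (columns Hi, Mid): (6,6) (6,6).
Every one of Iris's information sets is on the play path for some reply by Juno when Iris follows zWbg.
Changing the action at any of them therefore changes at least one column, so only zWbg itself gives this row.

1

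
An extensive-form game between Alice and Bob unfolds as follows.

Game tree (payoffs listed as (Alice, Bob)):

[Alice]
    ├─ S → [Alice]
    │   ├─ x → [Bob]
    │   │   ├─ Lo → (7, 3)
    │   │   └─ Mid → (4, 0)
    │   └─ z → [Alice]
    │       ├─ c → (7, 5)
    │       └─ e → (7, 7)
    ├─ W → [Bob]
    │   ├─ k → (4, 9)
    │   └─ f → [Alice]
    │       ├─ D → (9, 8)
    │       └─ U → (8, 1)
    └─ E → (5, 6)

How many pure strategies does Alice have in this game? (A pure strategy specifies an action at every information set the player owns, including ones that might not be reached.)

24

Alice owns the root with actions {S, W, E} — three choices.
Alice owns the node after S with actions {x, z} — two choices.
Alice owns the node after S-z with actions {c, e} — two choices.
Alice owns the node after W-f with actions {D, U} — two choices.
A pure strategy fixes one action at each information set independently, so the count is the product 3 × 2 × 2 × 2 = 24.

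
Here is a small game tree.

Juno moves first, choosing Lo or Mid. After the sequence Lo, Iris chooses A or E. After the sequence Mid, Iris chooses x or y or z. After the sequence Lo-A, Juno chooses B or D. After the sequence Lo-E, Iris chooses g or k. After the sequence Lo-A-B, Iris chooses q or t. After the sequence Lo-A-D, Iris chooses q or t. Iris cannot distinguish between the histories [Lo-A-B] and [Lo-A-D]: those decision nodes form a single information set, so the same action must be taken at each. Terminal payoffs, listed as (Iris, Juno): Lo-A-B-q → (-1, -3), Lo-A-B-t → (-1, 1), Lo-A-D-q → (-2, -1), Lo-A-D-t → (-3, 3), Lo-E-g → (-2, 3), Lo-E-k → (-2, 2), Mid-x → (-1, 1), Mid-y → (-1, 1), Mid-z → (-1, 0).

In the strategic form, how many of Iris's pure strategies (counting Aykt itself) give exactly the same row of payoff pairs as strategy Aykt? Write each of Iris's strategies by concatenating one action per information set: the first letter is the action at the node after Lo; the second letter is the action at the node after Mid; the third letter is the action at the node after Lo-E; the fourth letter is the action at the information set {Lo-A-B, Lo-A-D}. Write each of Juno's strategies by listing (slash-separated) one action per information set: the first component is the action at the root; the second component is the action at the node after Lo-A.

Row for Aykt (columns Lo/B, Lo/D, Mid/B, Mid/D): (-1,1) (-3,3) (-1,1) (-1,1).
Under Aykt, Iris's choice at the node after Lo-E can never be reached regardless of what Juno does, so varying those choices leaves every outcome unchanged.
Holding the reachable choices fixed and varying the unreachable one freely already gives 2 equivalent strategies.
Checking the remaining rows, Axgt, Axkt also happen to give the same payoffs in every column, bringing the total to 4: Axgt, Axkt, Aygt, Aykt.

4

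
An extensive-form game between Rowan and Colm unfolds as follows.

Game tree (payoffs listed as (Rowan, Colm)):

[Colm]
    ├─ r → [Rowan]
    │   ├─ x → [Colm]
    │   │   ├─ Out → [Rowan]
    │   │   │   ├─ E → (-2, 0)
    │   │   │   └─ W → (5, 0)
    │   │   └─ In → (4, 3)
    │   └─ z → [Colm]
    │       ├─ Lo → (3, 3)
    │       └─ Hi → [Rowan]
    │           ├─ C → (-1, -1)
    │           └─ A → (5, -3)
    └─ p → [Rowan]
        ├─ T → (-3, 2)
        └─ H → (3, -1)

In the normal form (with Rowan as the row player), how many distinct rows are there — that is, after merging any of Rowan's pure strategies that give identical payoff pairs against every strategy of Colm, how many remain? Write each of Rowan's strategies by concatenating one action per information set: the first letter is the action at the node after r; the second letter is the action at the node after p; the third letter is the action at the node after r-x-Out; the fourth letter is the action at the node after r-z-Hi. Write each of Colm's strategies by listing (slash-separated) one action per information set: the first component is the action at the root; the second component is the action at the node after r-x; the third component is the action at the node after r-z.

8

Rowan has 16 pure strategies: xTEC, xTEA, xTWC, xTWA, xHEC, xHEA, xHWC, xHWA, zTEC, zTEA, zTWC, zTWA, zHEC, zHEA, zHWC, zHWA. Columns: r/Out/Lo, r/Out/Hi, r/In/Lo, r/In/Hi, p/Out/Lo, p/Out/Hi, p/In/Lo, p/In/Hi.
{xTEC, xTEA} → row (-2,0) (-2,0) (4,3) (4,3) (-3,2) (-3,2) (-3,2) (-3,2)
{xTWC, xTWA} → row (5,0) (5,0) (4,3) (4,3) (-3,2) (-3,2) (-3,2) (-3,2)
{xHEC, xHEA} → row (-2,0) (-2,0) (4,3) (4,3) (3,-1) (3,-1) (3,-1) (3,-1)
{xHWC, xHWA} → row (5,0) (5,0) (4,3) (4,3) (3,-1) (3,-1) (3,-1) (3,-1)
{zTEC, zTWC} → row (3,3) (-1,-1) (3,3) (-1,-1) (-3,2) (-3,2) (-3,2) (-3,2)
{zTEA, zTWA} → row (3,3) (5,-3) (3,3) (5,-3) (-3,2) (-3,2) (-3,2) (-3,2)
{zHEC, zHWC} → row (3,3) (-1,-1) (3,3) (-1,-1) (3,-1) (3,-1) (3,-1) (3,-1)
{zHEA, zHWA} → row (3,3) (5,-3) (3,3) (5,-3) (3,-1) (3,-1) (3,-1) (3,-1)
That's 8 distinct rows out of 16 strategies.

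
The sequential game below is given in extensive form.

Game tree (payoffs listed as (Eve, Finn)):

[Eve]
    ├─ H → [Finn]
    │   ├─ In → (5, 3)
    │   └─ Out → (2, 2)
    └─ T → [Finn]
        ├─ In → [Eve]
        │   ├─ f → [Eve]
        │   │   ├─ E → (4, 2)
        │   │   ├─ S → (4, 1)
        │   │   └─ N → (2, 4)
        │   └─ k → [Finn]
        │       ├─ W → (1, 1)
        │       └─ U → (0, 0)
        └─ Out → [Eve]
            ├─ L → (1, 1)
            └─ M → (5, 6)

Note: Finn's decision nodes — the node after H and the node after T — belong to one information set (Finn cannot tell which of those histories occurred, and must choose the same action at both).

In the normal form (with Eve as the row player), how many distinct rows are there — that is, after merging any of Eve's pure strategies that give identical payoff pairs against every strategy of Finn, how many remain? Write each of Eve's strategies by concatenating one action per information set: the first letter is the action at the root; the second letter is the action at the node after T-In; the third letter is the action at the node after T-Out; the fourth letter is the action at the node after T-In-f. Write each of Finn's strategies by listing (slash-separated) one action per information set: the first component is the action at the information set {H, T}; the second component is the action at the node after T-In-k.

9

Eve has 24 pure strategies: HfLE, HfLS, HfLN, HfME, HfMS, HfMN, HkLE, HkLS, HkLN, HkME, HkMS, HkMN, TfLE, TfLS, TfLN, TfME, TfMS, TfMN, TkLE, TkLS, TkLN, TkME, TkMS, TkMN. Columns: In/W, In/U, Out/W, Out/U.
{HfLE, HfLS, HfLN, HfME, HfMS, HfMN, HkLE, HkLS, HkLN, HkME, HkMS, HkMN} → row (5,3) (5,3) (2,2) (2,2)
{TfLE} → row (4,2) (4,2) (1,1) (1,1)
{TfLS} → row (4,1) (4,1) (1,1) (1,1)
{TfLN} → row (2,4) (2,4) (1,1) (1,1)
{TfME} → row (4,2) (4,2) (5,6) (5,6)
{TfMS} → row (4,1) (4,1) (5,6) (5,6)
{TfMN} → row (2,4) (2,4) (5,6) (5,6)
{TkLE, TkLS, TkLN} → row (1,1) (0,0) (1,1) (1,1)
{TkME, TkMS, TkMN} → row (1,1) (0,0) (5,6) (5,6)
That's 9 distinct rows out of 24 strategies.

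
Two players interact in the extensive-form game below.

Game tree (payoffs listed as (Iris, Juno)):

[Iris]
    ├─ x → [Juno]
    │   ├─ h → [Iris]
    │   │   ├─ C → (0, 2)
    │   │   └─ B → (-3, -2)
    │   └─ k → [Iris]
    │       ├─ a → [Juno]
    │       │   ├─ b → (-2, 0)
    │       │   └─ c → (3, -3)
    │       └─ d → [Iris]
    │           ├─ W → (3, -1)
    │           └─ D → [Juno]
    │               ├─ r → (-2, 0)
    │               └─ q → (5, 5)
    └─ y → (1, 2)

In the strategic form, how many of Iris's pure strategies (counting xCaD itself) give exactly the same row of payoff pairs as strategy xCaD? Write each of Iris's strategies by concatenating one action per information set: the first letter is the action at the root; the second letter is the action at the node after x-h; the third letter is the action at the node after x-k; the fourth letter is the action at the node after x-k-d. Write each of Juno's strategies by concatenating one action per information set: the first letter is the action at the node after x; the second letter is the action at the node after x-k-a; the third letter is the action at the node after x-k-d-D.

Row for xCaD (columns hbr, hbq, hcr, hcq, kbr, kbq, kcr, kcq): (0,2) (0,2) (0,2) (0,2) (-2,0) (-2,0) (3,-3) (3,-3).
Under xCaD, Iris's choice at the node after x-k-d can never be reached regardless of what Juno does, so varying those choices leaves every outcome unchanged.
Holding the reachable choices fixed and varying the unreachable one freely already gives 2 equivalent strategies.
No other strategy reproduces this row, so those 2 are the full class: xCaW, xCaD.

2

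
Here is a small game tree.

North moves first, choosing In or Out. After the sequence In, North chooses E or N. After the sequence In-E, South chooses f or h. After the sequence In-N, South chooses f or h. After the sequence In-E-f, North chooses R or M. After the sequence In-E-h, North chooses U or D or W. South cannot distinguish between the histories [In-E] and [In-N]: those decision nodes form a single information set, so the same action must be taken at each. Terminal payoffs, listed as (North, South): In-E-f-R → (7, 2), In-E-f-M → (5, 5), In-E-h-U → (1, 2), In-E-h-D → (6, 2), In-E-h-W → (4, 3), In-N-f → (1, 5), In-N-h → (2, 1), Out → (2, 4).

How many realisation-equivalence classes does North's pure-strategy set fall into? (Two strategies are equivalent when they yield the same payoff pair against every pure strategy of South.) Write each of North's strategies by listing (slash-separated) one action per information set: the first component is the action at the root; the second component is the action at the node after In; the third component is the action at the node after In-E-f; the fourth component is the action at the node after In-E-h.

8

North has 24 pure strategies: In/E/R/U, In/E/R/D, In/E/R/W, In/E/M/U, In/E/M/D, In/E/M/W, In/N/R/U, In/N/R/D, In/N/R/W, In/N/M/U, In/N/M/D, In/N/M/W, Out/E/R/U, Out/E/R/D, Out/E/R/W, Out/E/M/U, Out/E/M/D, Out/E/M/W, Out/N/R/U, Out/N/R/D, Out/N/R/W, Out/N/M/U, Out/N/M/D, Out/N/M/W. Columns: f, h.
{In/E/R/U} → row (7,2) (1,2)
{In/E/R/D} → row (7,2) (6,2)
{In/E/R/W} → row (7,2) (4,3)
{In/E/M/U} → row (5,5) (1,2)
{In/E/M/D} → row (5,5) (6,2)
{In/E/M/W} → row (5,5) (4,3)
{In/N/R/U, In/N/R/D, In/N/R/W, In/N/M/U, In/N/M/D, In/N/M/W} → row (1,5) (2,1)
{Out/E/R/U, Out/E/R/D, Out/E/R/W, Out/E/M/U, Out/E/M/D, Out/E/M/W, Out/N/R/U, Out/N/R/D, Out/N/R/W, Out/N/M/U, Out/N/M/D, Out/N/M/W} → row (2,4) (2,4)
That's 8 distinct rows out of 24 strategies.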